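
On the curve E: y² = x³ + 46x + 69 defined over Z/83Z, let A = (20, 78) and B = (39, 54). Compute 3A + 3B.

(69, 82)

First 3A:
Repeated addition: build up to 3A.
2A: tangent at (20, 78): λ = (3·20² + 46)/(2·78) ≡ 1/73. 73⁻¹ ≡ 58 (mod 83), so λ ≡ 1·58 ≡ 58.
  x = λ² - 20 - 20 = 3364 - 40 ≡ 4; y = λ·(20 - 4) - 78 ≡ 20. → (4, 20)
3A: (4, 20) + (20, 78). λ = (78 - 20)/(20 - 4) ≡ 58/16 mod 83. 16⁻¹ ≡ 26 (mod 83), so λ ≡ 14.
  x = λ² - 4 - 20 = 196 - 24 ≡ 6; y = λ·(4 - 6) - 20 ≡ 35. → (6, 35)
3A = (6, 35).
Next 3B:
Repeated addition: build up to 3B.
2B: tangent at (39, 54): λ = (3·39² + 46)/(2·54) ≡ 44/25. 25⁻¹ ≡ 10 (mod 83) since 25·10 = 250 ≡ 1, so λ ≡ 44·10 ≡ 25.
  x = λ² - 39 - 39 = 625 - 78 ≡ 49; y = λ·(39 - 49) - 54 ≡ 28. → (49, 28)
3B: (49, 28) + (39, 54). λ = (54 - 28)/(39 - 49) ≡ 26/73 mod 83. 73⁻¹ ≡ 58 (mod 83) since 73·58 = 4234 ≡ 1, so λ ≡ 14.
  x = λ² - 49 - 39 = 196 - 88 ≡ 25; y = λ·(49 - 25) - 28 ≡ 59. → (25, 59)
3B = (25, 59).
Finally 3A + 3B:
(6, 35) + (25, 59). λ = (59 - 35)/(25 - 6) ≡ 24/19 mod 83. 19⁻¹ ≡ 35 (mod 83), so λ ≡ 10.
  x = λ² - 6 - 25 = 100 - 31 ≡ 69; y = λ·(6 - 69) - 35 ≡ 82. → (69, 82)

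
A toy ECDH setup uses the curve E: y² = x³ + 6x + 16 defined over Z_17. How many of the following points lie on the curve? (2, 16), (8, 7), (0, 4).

(2, 16): 16² ≡ 1, rhs ≡ 2 → off.
(8, 7): 7² ≡ 15, rhs ≡ 15 → on.
(0, 4): 4² ≡ 16, rhs ≡ 16 → on.

2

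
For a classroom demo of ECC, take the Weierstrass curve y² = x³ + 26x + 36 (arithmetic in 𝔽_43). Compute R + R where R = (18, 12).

(32, 15)

tangent at (18, 12): λ = (3·18² + 26)/(2·12) ≡ 9/24. 24⁻¹ ≡ 9 (mod 43) since 24·9 = 216 ≡ 1, so λ ≡ 9·9 ≡ 38.
  x = λ² - 18 - 18 = 1444 - 36 ≡ 32; y = λ·(18 - 32) - 12 ≡ 15. → (32, 15)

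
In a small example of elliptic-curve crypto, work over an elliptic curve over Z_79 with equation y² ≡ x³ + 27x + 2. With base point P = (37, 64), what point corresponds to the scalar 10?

(37, 64)

Double-and-add on 10 = (1010)₂. Start with P = (37, 64) for the leading 1-bit.
double: tangent at (37, 64): λ = (3·37² + 27)/(2·64) ≡ 26/49. 49⁻¹ ≡ 50 (mod 79), so λ ≡ 26·50 ≡ 36.
  x = λ² - 37 - 37 = 1296 - 74 ≡ 37; y = λ·(37 - 37) - 64 ≡ 15. → (37, 15)
double: tangent at (37, 15): λ = (3·37² + 27)/(2·15) ≡ 26/30. 30⁻¹ ≡ 29 (mod 79), so λ ≡ 26·29 ≡ 43.
  x = λ² - 37 - 37 = 1849 - 74 ≡ 37; y = λ·(37 - 37) - 15 ≡ 64. → (37, 64)
add P: tangent at (37, 64): λ = (3·37² + 27)/(2·64) ≡ 26/49. 49⁻¹ ≡ 50 (mod 79) since 49·50 = 2450 ≡ 1, so λ ≡ 26·50 ≡ 36.
  x = λ² - 37 - 37 = 1296 - 74 ≡ 37; y = λ·(37 - 37) - 64 ≡ 15. → (37, 15)
double: tangent at (37, 15): λ = (3·37² + 27)/(2·15) ≡ 26/30. 30⁻¹ ≡ 29 (mod 79) since 30·29 = 870 ≡ 1, so λ ≡ 26·29 ≡ 43.
  x = λ² - 37 - 37 = 1849 - 74 ≡ 37; y = λ·(37 - 37) - 15 ≡ 64. → (37, 64)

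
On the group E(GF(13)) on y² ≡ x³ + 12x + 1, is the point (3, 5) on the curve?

yes

y² = 5² ≡ 12; x³ + 12x + 1 = 64 ≡ 12 (mod 13). 12 = 12.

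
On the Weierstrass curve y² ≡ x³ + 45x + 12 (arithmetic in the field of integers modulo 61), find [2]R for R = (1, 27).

tangent at (1, 27): λ = (3·1² + 45)/(2·27) ≡ 48/54. 54⁻¹ ≡ 26 (mod 61), so λ ≡ 48·26 ≡ 28.
  x = λ² - 1 - 1 = 784 - 2 ≡ 50; y = λ·(1 - 50) - 27 ≡ 4. → (50, 4)

(50, 4)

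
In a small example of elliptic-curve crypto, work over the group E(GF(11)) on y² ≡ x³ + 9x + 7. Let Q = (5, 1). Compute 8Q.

(5, 10)

Double-and-add on 8 = (1000)₂. Start with Q = (5, 1) for the leading 1-bit.
double: tangent at (5, 1): λ = (3·5² + 9)/(2·1) ≡ 7/2. 2⁻¹ ≡ 6 (mod 11) since 2·6 = 12 ≡ 1, so λ ≡ 7·6 ≡ 9.
  x = λ² - 5 - 5 = 81 - 10 ≡ 5; y = λ·(5 - 5) - 1 ≡ 10. → (5, 10)
double: tangent at (5, 10): λ = (3·5² + 9)/(2·10) ≡ 7/9. 9⁻¹ ≡ 5 (mod 11), so λ ≡ 7·5 ≡ 2.
  x = λ² - 5 - 5 = 4 - 10 ≡ 5; y = λ·(5 - 5) - 10 ≡ 1. → (5, 1)
double: tangent at (5, 1): λ = (3·5² + 9)/(2·1) ≡ 7/2. 2⁻¹ ≡ 6 (mod 11) since 2·6 = 12 ≡ 1, so λ ≡ 7·6 ≡ 9.
  x = λ² - 5 - 5 = 81 - 10 ≡ 5; y = λ·(5 - 5) - 1 ≡ 10. → (5, 10)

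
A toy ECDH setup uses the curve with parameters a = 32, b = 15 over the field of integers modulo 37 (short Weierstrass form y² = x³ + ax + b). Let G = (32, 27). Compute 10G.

(20, 21)

Repeated addition: build up to 10G.
2G: tangent at (32, 27): λ = (3·32² + 32)/(2·27) ≡ 33/17. 17⁻¹ ≡ 24 (mod 37) since 17·24 = 408 ≡ 1, so λ ≡ 33·24 ≡ 15.
  x = λ² - 32 - 32 = 225 - 64 ≡ 13; y = λ·(32 - 13) - 27 ≡ 36. → (13, 36)
3G: (13, 36) + (32, 27). λ = (27 - 36)/(32 - 13) ≡ 28/19 mod 37. 19⁻¹ ≡ 2 (mod 37), so λ ≡ 19.
  x = λ² - 13 - 32 = 361 - 45 ≡ 20; y = λ·(13 - 20) - 36 ≡ 16. → (20, 16)
4G: (20, 16) + (32, 27). λ = (27 - 16)/(32 - 20) ≡ 11/12 mod 37. 12⁻¹ ≡ 34 (mod 37), so λ ≡ 4.
  x = λ² - 20 - 32 = 16 - 52 ≡ 1; y = λ·(20 - 1) - 16 ≡ 23. → (1, 23)
5G: (1, 23) + (32, 27). λ = (27 - 23)/(32 - 1) ≡ 4/31 mod 37. 31⁻¹ ≡ 6 (mod 37) since 31·6 = 186 ≡ 1, so λ ≡ 24.
  x = λ² - 1 - 32 = 576 - 33 ≡ 25; y = λ·(1 - 25) - 23 ≡ 30. → (25, 30)
6G: (25, 30) + (32, 27). λ = (27 - 30)/(32 - 25) ≡ 34/7 mod 37. 7⁻¹ ≡ 16 (mod 37) since 7·16 = 112 ≡ 1, so λ ≡ 26.
  x = λ² - 25 - 32 = 676 - 57 ≡ 27; y = λ·(25 - 27) - 30 ≡ 29. → (27, 29)
7G: (27, 29) + (32, 27). λ = (27 - 29)/(32 - 27) ≡ 35/5 mod 37. 5⁻¹ ≡ 15 (mod 37), so λ ≡ 7.
  x = λ² - 27 - 32 = 49 - 59 ≡ 27; y = λ·(27 - 27) - 29 ≡ 8. → (27, 8)
8G: (27, 8) + (32, 27). λ = (27 - 8)/(32 - 27) ≡ 19/5 mod 37. 5⁻¹ ≡ 15 (mod 37), so λ ≡ 26.
  x = λ² - 27 - 32 = 676 - 59 ≡ 25; y = λ·(27 - 25) - 8 ≡ 7. → (25, 7)
9G: (25, 7) + (32, 27). λ = (27 - 7)/(32 - 25) ≡ 20/7 mod 37. 7⁻¹ ≡ 16 (mod 37) since 7·16 = 112 ≡ 1, so λ ≡ 24.
  x = λ² - 25 - 32 = 576 - 57 ≡ 1; y = λ·(25 - 1) - 7 ≡ 14. → (1, 14)
10G: (1, 14) + (32, 27). λ = (27 - 14)/(32 - 1) ≡ 13/31 mod 37. 31⁻¹ ≡ 6 (mod 37) since 31·6 = 186 ≡ 1, so λ ≡ 4.
  x = λ² - 1 - 32 = 16 - 33 ≡ 20; y = λ·(1 - 20) - 14 ≡ 21. → (20, 21)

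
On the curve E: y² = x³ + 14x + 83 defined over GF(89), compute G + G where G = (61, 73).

tangent at (61, 73): λ = (3·61² + 14)/(2·73) ≡ 52/57. 57⁻¹ ≡ 25 (mod 89), so λ ≡ 52·25 ≡ 54.
  x = λ² - 61 - 61 = 2916 - 122 ≡ 35; y = λ·(61 - 35) - 73 ≡ 85. → (35, 85)

(35, 85)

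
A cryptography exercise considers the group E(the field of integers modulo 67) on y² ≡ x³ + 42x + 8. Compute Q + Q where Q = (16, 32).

(39, 14)

tangent at (16, 32): λ = (3·16² + 42)/(2·32) ≡ 6/64. 64⁻¹ ≡ 22 (mod 67) since 64·22 = 1408 ≡ 1, so λ ≡ 6·22 ≡ 65.
  x = λ² - 16 - 16 = 4225 - 32 ≡ 39; y = λ·(16 - 39) - 32 ≡ 14. → (39, 14)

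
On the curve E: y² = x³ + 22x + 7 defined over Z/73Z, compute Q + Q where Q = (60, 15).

tangent at (60, 15): λ = (3·60² + 22)/(2·15) ≡ 18/30. 30⁻¹ ≡ 56 (mod 73), so λ ≡ 18·56 ≡ 59.
  x = λ² - 60 - 60 = 3481 - 120 ≡ 3; y = λ·(60 - 3) - 15 ≡ 63. → (3, 63)

(3, 63)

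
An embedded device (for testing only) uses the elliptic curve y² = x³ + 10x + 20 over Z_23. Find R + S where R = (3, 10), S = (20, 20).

(3, 10) + (20, 20). λ = (20 - 10)/(20 - 3) ≡ 10/17 mod 23. 17⁻¹ ≡ 19 (mod 23) since 17·19 = 323 ≡ 1, so λ ≡ 6.
  x = λ² - 3 - 20 = 36 - 23 ≡ 13; y = λ·(3 - 13) - 10 ≡ 22. → (13, 22)

(13, 22)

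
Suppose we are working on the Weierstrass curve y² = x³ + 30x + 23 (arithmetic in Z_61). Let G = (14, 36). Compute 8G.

(51, 59)

Repeated addition: build up to 8G.
2G: tangent at (14, 36): λ = (3·14² + 30)/(2·36) ≡ 8/11. 11⁻¹ ≡ 50 (mod 61), so λ ≡ 8·50 ≡ 34.
  x = λ² - 14 - 14 = 1156 - 28 ≡ 30; y = λ·(14 - 30) - 36 ≡ 30. → (30, 30)
3G: (30, 30) + (14, 36). λ = (36 - 30)/(14 - 30) ≡ 6/45 mod 61. 45⁻¹ ≡ 19 (mod 61) since 45·19 = 855 ≡ 1, so λ ≡ 53.
  x = λ² - 30 - 14 = 2809 - 44 ≡ 20; y = λ·(30 - 20) - 30 ≡ 12. → (20, 12)
4G: (20, 12) + (14, 36). λ = (36 - 12)/(14 - 20) ≡ 24/55 mod 61. 55⁻¹ ≡ 10 (mod 61) since 55·10 = 550 ≡ 1, so λ ≡ 57.
  x = λ² - 20 - 14 = 3249 - 34 ≡ 43; y = λ·(20 - 43) - 12 ≡ 19. → (43, 19)
5G: (43, 19) + (14, 36). λ = (36 - 19)/(14 - 43) ≡ 17/32 mod 61. 32⁻¹ ≡ 21 (mod 61), so λ ≡ 52.
  x = λ² - 43 - 14 = 2704 - 57 ≡ 24; y = λ·(43 - 24) - 19 ≡ 54. → (24, 54)
6G: (24, 54) + (14, 36). λ = (36 - 54)/(14 - 24) ≡ 43/51 mod 61. 51⁻¹ ≡ 6 (mod 61), so λ ≡ 14.
  x = λ² - 24 - 14 = 196 - 38 ≡ 36; y = λ·(24 - 36) - 54 ≡ 22. → (36, 22)
7G: (36, 22) + (14, 36). λ = (36 - 22)/(14 - 36) ≡ 14/39 mod 61. 39⁻¹ ≡ 36 (mod 61) since 39·36 = 1404 ≡ 1, so λ ≡ 16.
  x = λ² - 36 - 14 = 256 - 50 ≡ 23; y = λ·(36 - 23) - 22 ≡ 3. → (23, 3)
8G: (23, 3) + (14, 36). λ = (36 - 3)/(14 - 23) ≡ 33/52 mod 61. 52⁻¹ ≡ 27 (mod 61), so λ ≡ 37.
  x = λ² - 23 - 14 = 1369 - 37 ≡ 51; y = λ·(23 - 51) - 3 ≡ 59. → (51, 59)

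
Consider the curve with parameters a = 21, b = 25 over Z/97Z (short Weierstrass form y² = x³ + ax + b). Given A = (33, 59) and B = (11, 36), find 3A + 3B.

First 3A:
Repeated addition: build up to 3A.
2A: tangent at (33, 59): λ = (3·33² + 21)/(2·59) ≡ 87/21. 21⁻¹ ≡ 37 (mod 97), so λ ≡ 87·37 ≡ 18.
  x = λ² - 33 - 33 = 324 - 66 ≡ 64; y = λ·(33 - 64) - 59 ≡ 62. → (64, 62)
3A: (64, 62) + (33, 59). λ = (59 - 62)/(33 - 64) ≡ 94/66 mod 97. 66⁻¹ ≡ 25 (mod 97), so λ ≡ 22.
  x = λ² - 64 - 33 = 484 - 97 ≡ 96; y = λ·(64 - 96) - 62 ≡ 10. → (96, 10)
3A = (96, 10).
Next 3B:
Repeated addition: build up to 3B.
2B: tangent at (11, 36): λ = (3·11² + 21)/(2·36) ≡ 93/72. 72⁻¹ ≡ 31 (mod 97) since 72·31 = 2232 ≡ 1, so λ ≡ 93·31 ≡ 70.
  x = λ² - 11 - 11 = 4900 - 22 ≡ 28; y = λ·(11 - 28) - 36 ≡ 35. → (28, 35)
3B: (28, 35) + (11, 36). λ = (36 - 35)/(11 - 28) ≡ 1/80 mod 97. 80⁻¹ ≡ 57 (mod 97), so λ ≡ 57.
  x = λ² - 28 - 11 = 3249 - 39 ≡ 9; y = λ·(28 - 9) - 35 ≡ 78. → (9, 78)
3B = (9, 78).
Finally 3A + 3B:
(96, 10) + (9, 78). λ = (78 - 10)/(9 - 96) ≡ 68/10 mod 97. 10⁻¹ ≡ 68 (mod 97), so λ ≡ 65.
  x = λ² - 96 - 9 = 4225 - 105 ≡ 46; y = λ·(96 - 46) - 10 ≡ 39. → (46, 39)

(46, 39)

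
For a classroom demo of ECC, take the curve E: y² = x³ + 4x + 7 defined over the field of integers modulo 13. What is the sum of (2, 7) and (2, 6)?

The two points share x = 2 and their y-coordinates satisfy 7 + 6 ≡ 0 (mod 13), so they are inverses. Their sum is O.

O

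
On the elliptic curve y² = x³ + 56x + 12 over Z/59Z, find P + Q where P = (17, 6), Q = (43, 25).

(8, 21)

(17, 6) + (43, 25). λ = (25 - 6)/(43 - 17) ≡ 19/26 mod 59. 26⁻¹ ≡ 25 (mod 59), so λ ≡ 3.
  x = λ² - 17 - 43 = 9 - 60 ≡ 8; y = λ·(17 - 8) - 6 ≡ 21. → (8, 21)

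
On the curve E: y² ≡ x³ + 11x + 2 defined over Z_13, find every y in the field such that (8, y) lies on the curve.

x³ + 11x + 2 = 602 ≡ 4 (mod 13).
Square roots of 4 mod 13: 2 and 11 (since 2² = 4 ≡ 4).

2, 11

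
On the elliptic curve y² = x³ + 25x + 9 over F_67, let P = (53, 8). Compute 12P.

(42, 43)

Double-and-add on 12 = (1100)₂. Start with P = (53, 8) for the leading 1-bit.
double: tangent at (53, 8): λ = (3·53² + 25)/(2·8) ≡ 10/16. 16⁻¹ ≡ 21 (mod 67), so λ ≡ 10·21 ≡ 9.
  x = λ² - 53 - 53 = 81 - 106 ≡ 42; y = λ·(53 - 42) - 8 ≡ 24. → (42, 24)
add P: (42, 24) + (53, 8). λ = (8 - 24)/(53 - 42) ≡ 51/11 mod 67. 11⁻¹ ≡ 61 (mod 67) since 11·61 = 671 ≡ 1, so λ ≡ 29.
  x = λ² - 42 - 53 = 841 - 95 ≡ 9; y = λ·(42 - 9) - 24 ≡ 62. → (9, 62)
double: tangent at (9, 62): λ = (3·9² + 25)/(2·62) ≡ 0/57. 57⁻¹ ≡ 20 (mod 67) since 57·20 = 1140 ≡ 1, so λ ≡ 0·20 ≡ 0.
  x = λ² - 9 - 9 = 0 - 18 ≡ 49; y = λ·(9 - 49) - 62 ≡ 5. → (49, 5)
double: tangent at (49, 5): λ = (3·49² + 25)/(2·5) ≡ 59/10. 10⁻¹ ≡ 47 (mod 67) since 10·47 = 470 ≡ 1, so λ ≡ 59·47 ≡ 26.
  x = λ² - 49 - 49 = 676 - 98 ≡ 42; y = λ·(49 - 42) - 5 ≡ 43. → (42, 43)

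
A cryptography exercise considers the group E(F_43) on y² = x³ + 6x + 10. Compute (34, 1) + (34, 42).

O

The two points share x = 34 and their y-coordinates satisfy 1 + 42 ≡ 0 (mod 43), so they are inverses. Their sum is 𝒪.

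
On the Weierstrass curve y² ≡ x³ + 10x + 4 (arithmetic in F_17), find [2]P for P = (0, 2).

tangent at (0, 2): λ = (3·0² + 10)/(2·2) ≡ 10/4. 4⁻¹ ≡ 13 (mod 17) since 4·13 = 52 ≡ 1, so λ ≡ 10·13 ≡ 11.
  x = λ² - 0 - 0 = 121 - 0 ≡ 2; y = λ·(0 - 2) - 2 ≡ 10. → (2, 10)

(2, 10)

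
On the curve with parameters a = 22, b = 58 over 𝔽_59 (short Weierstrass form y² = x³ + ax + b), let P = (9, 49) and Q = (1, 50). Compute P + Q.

(9, 49) + (1, 50). λ = (50 - 49)/(1 - 9) ≡ 1/51 mod 59. 51⁻¹ ≡ 22 (mod 59) since 51·22 = 1122 ≡ 1, so λ ≡ 22.
  x = λ² - 9 - 1 = 484 - 10 ≡ 2; y = λ·(9 - 2) - 49 ≡ 46. → (2, 46)

(2, 46)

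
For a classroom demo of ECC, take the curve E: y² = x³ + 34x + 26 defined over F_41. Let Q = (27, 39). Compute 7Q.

(1, 26)

Repeated addition: build up to 7Q.
2Q: tangent at (27, 39): λ = (3·27² + 34)/(2·39) ≡ 7/37. 37⁻¹ ≡ 10 (mod 41) since 37·10 = 370 ≡ 1, so λ ≡ 7·10 ≡ 29.
  x = λ² - 27 - 27 = 841 - 54 ≡ 8; y = λ·(27 - 8) - 39 ≡ 20. → (8, 20)
3Q: (8, 20) + (27, 39). λ = (39 - 20)/(27 - 8) ≡ 19/19 mod 41. 19⁻¹ ≡ 13 (mod 41) since 19·13 = 247 ≡ 1, so λ ≡ 1.
  x = λ² - 8 - 27 = 1 - 35 ≡ 7; y = λ·(8 - 7) - 20 ≡ 22. → (7, 22)
4Q: (7, 22) + (27, 39). λ = (39 - 22)/(27 - 7) ≡ 17/20 mod 41. 20⁻¹ ≡ 39 (mod 41) since 20·39 = 780 ≡ 1, so λ ≡ 7.
  x = λ² - 7 - 27 = 49 - 34 ≡ 15; y = λ·(7 - 15) - 22 ≡ 4. → (15, 4)
5Q: (15, 4) + (27, 39). λ = (39 - 4)/(27 - 15) ≡ 35/12 mod 41. 12⁻¹ ≡ 24 (mod 41) since 12·24 = 288 ≡ 1, so λ ≡ 20.
  x = λ² - 15 - 27 = 400 - 42 ≡ 30; y = λ·(15 - 30) - 4 ≡ 24. → (30, 24)
6Q: (30, 24) + (27, 39). λ = (39 - 24)/(27 - 30) ≡ 15/38 mod 41. 38⁻¹ ≡ 27 (mod 41) since 38·27 = 1026 ≡ 1, so λ ≡ 36.
  x = λ² - 30 - 27 = 1296 - 57 ≡ 9; y = λ·(30 - 9) - 24 ≡ 35. → (9, 35)
7Q: (9, 35) + (27, 39). λ = (39 - 35)/(27 - 9) ≡ 4/18 mod 41. 18⁻¹ ≡ 16 (mod 41), so λ ≡ 23.
  x = λ² - 9 - 27 = 529 - 36 ≡ 1; y = λ·(9 - 1) - 35 ≡ 26. → (1, 26)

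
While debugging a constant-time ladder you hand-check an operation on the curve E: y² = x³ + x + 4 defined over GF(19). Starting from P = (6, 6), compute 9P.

Double-and-add on 9 = (1001)₂. Start with P = (6, 6) for the leading 1-bit.
double: tangent at (6, 6): λ = (3·6² + 1)/(2·6) ≡ 14/12. 12⁻¹ ≡ 8 (mod 19) since 12·8 = 96 ≡ 1, so λ ≡ 14·8 ≡ 17.
  x = λ² - 6 - 6 = 289 - 12 ≡ 11; y = λ·(6 - 11) - 6 ≡ 4. → (11, 4)
double: tangent at (11, 4): λ = (3·11² + 1)/(2·4) ≡ 3/8. 8⁻¹ ≡ 12 (mod 19), so λ ≡ 3·12 ≡ 17.
  x = λ² - 11 - 11 = 289 - 22 ≡ 1; y = λ·(11 - 1) - 4 ≡ 14. → (1, 14)
double: tangent at (1, 14): λ = (3·1² + 1)/(2·14) ≡ 4/9. 9⁻¹ ≡ 17 (mod 19) since 9·17 = 153 ≡ 1, so λ ≡ 4·17 ≡ 11.
  x = λ² - 1 - 1 = 121 - 2 ≡ 5; y = λ·(1 - 5) - 14 ≡ 18. → (5, 18)
add P: (5, 18) + (6, 6). λ = (6 - 18)/(6 - 5) ≡ 7/1 mod 19. 1⁻¹ ≡ 1 (mod 19) since 1·1 = 1 ≡ 1, so λ ≡ 7.
  x = λ² - 5 - 6 = 49 - 11 ≡ 0; y = λ·(5 - 0) - 18 ≡ 17. → (0, 17)

(0, 17)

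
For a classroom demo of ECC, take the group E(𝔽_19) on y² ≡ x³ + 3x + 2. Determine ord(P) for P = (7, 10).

12

2P: tangent at (7, 10): λ = (3·7² + 3)/(2·10) ≡ 17/1. 1⁻¹ ≡ 1 (mod 19), so λ ≡ 17·1 ≡ 17.
  x = λ² - 7 - 7 = 289 - 14 ≡ 9; y = λ·(7 - 9) - 10 ≡ 13. → (9, 13)
3P: (9, 13) + (7, 10). λ = (10 - 13)/(7 - 9) ≡ 16/17 mod 19. 17⁻¹ ≡ 9 (mod 19), so λ ≡ 11.
  x = λ² - 9 - 7 = 121 - 16 ≡ 10; y = λ·(9 - 10) - 13 ≡ 14. → (10, 14)
4P: (10, 14) + (7, 10). λ = (10 - 14)/(7 - 10) ≡ 15/16 mod 19. 16⁻¹ ≡ 6 (mod 19) since 16·6 = 96 ≡ 1, so λ ≡ 14.
  x = λ² - 10 - 7 = 196 - 17 ≡ 8; y = λ·(10 - 8) - 14 ≡ 14. → (8, 14)
5P: (8, 14) + (7, 10). λ = (10 - 14)/(7 - 8) ≡ 15/18 mod 19. 18⁻¹ ≡ 18 (mod 19), so λ ≡ 4.
  x = λ² - 8 - 7 = 16 - 15 ≡ 1; y = λ·(8 - 1) - 14 ≡ 14. → (1, 14)
6P: (1, 14) + (7, 10). λ = (10 - 14)/(7 - 1) ≡ 15/6 mod 19. 6⁻¹ ≡ 16 (mod 19), so λ ≡ 12.
  x = λ² - 1 - 7 = 144 - 8 ≡ 3; y = λ·(1 - 3) - 14 ≡ 0. → (3, 0)
7P: (3, 0) + (7, 10). λ = (10 - 0)/(7 - 3) ≡ 10/4 mod 19. 4⁻¹ ≡ 5 (mod 19), so λ ≡ 12.
  x = λ² - 3 - 7 = 144 - 10 ≡ 1; y = λ·(3 - 1) - 0 ≡ 5. → (1, 5)
8P: (1, 5) + (7, 10). λ = (10 - 5)/(7 - 1) ≡ 5/6 mod 19. 6⁻¹ ≡ 16 (mod 19) since 6·16 = 96 ≡ 1, so λ ≡ 4.
  x = λ² - 1 - 7 = 16 - 8 ≡ 8; y = λ·(1 - 8) - 5 ≡ 5. → (8, 5)
9P: (8, 5) + (7, 10). λ = (10 - 5)/(7 - 8) ≡ 5/18 mod 19. 18⁻¹ ≡ 18 (mod 19) since 18·18 = 324 ≡ 1, so λ ≡ 14.
  x = λ² - 8 - 7 = 196 - 15 ≡ 10; y = λ·(8 - 10) - 5 ≡ 5. → (10, 5)
10P: (10, 5) + (7, 10). λ = (10 - 5)/(7 - 10) ≡ 5/16 mod 19. 16⁻¹ ≡ 6 (mod 19), so λ ≡ 11.
  x = λ² - 10 - 7 = 121 - 17 ≡ 9; y = λ·(10 - 9) - 5 ≡ 6. → (9, 6)
11P: (9, 6) + (7, 10). λ = (10 - 6)/(7 - 9) ≡ 4/17 mod 19. 17⁻¹ ≡ 9 (mod 19), so λ ≡ 17.
  x = λ² - 9 - 7 = 289 - 16 ≡ 7; y = λ·(9 - 7) - 6 ≡ 9. → (7, 9)
12P: (7, 9) + (7, 10): same x and y₁ ≡ -y₂, so the sum is ∞.
12P = ∞, so the order is 12.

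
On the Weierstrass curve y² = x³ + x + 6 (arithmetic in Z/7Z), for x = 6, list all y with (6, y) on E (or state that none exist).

2, 5

x³ + 1x + 6 = 228 ≡ 4 (mod 7).
Square roots of 4 mod 7: 2 and 5 (since 2² = 4 ≡ 4).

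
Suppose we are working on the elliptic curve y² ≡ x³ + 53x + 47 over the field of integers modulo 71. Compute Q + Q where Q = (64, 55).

tangent at (64, 55): λ = (3·64² + 53)/(2·55) ≡ 58/39. 39⁻¹ ≡ 51 (mod 71), so λ ≡ 58·51 ≡ 47.
  x = λ² - 64 - 64 = 2209 - 128 ≡ 22; y = λ·(64 - 22) - 55 ≡ 2. → (22, 2)

(22, 2)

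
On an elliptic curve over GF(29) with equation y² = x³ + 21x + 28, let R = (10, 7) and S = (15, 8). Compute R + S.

(11, 16)

(10, 7) + (15, 8). λ = (8 - 7)/(15 - 10) ≡ 1/5 mod 29. 5⁻¹ ≡ 6 (mod 29) since 5·6 = 30 ≡ 1, so λ ≡ 6.
  x = λ² - 10 - 15 = 36 - 25 ≡ 11; y = λ·(10 - 11) - 7 ≡ 16. → (11, 16)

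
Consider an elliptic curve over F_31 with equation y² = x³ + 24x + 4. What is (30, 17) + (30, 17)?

tangent at (30, 17): λ = (3·30² + 24)/(2·17) ≡ 27/3. 3⁻¹ ≡ 21 (mod 31), so λ ≡ 27·21 ≡ 9.
  x = λ² - 30 - 30 = 81 - 60 ≡ 21; y = λ·(30 - 21) - 17 ≡ 2. → (21, 2)

(21, 2)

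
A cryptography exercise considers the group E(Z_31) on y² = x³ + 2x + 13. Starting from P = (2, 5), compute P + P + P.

(25, 23)

Repeated addition: build up to 3P.
2P: tangent at (2, 5): λ = (3·2² + 2)/(2·5) ≡ 14/10. 10⁻¹ ≡ 28 (mod 31), so λ ≡ 14·28 ≡ 20.
  x = λ² - 2 - 2 = 400 - 4 ≡ 24; y = λ·(2 - 24) - 5 ≡ 20. → (24, 20)
3P: (24, 20) + (2, 5). λ = (5 - 20)/(2 - 24) ≡ 16/9 mod 31. 9⁻¹ ≡ 7 (mod 31), so λ ≡ 19.
  x = λ² - 24 - 2 = 361 - 26 ≡ 25; y = λ·(24 - 25) - 20 ≡ 23. → (25, 23)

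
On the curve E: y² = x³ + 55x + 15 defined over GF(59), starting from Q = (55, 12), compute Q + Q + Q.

(44, 57)

Repeated addition: build up to 3Q.
2Q: tangent at (55, 12): λ = (3·55² + 55)/(2·12) ≡ 44/24. 24⁻¹ ≡ 32 (mod 59) since 24·32 = 768 ≡ 1, so λ ≡ 44·32 ≡ 51.
  x = λ² - 55 - 55 = 2601 - 110 ≡ 13; y = λ·(55 - 13) - 12 ≡ 6. → (13, 6)
3Q: (13, 6) + (55, 12). λ = (12 - 6)/(55 - 13) ≡ 6/42 mod 59. 42⁻¹ ≡ 52 (mod 59), so λ ≡ 17.
  x = λ² - 13 - 55 = 289 - 68 ≡ 44; y = λ·(13 - 44) - 6 ≡ 57. → (44, 57)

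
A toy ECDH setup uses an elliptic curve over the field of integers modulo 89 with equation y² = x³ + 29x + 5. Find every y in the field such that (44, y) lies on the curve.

none

x³ + 29x + 5 = 86465 ≡ 46 (mod 89).
46 is a non-residue mod 89; no y exists.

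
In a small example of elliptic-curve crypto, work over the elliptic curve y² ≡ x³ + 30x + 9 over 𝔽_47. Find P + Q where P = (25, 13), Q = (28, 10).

(42, 4)

(25, 13) + (28, 10). λ = (10 - 13)/(28 - 25) ≡ 44/3 mod 47. 3⁻¹ ≡ 16 (mod 47), so λ ≡ 46.
  x = λ² - 25 - 28 = 2116 - 53 ≡ 42; y = λ·(25 - 42) - 13 ≡ 4. → (42, 4)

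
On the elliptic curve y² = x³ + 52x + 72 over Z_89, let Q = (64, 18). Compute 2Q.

tangent at (64, 18): λ = (3·64² + 52)/(2·18) ≡ 58/36. 36⁻¹ ≡ 47 (mod 89) since 36·47 = 1692 ≡ 1, so λ ≡ 58·47 ≡ 56.
  x = λ² - 64 - 64 = 3136 - 128 ≡ 71; y = λ·(64 - 71) - 18 ≡ 35. → (71, 35)

(71, 35)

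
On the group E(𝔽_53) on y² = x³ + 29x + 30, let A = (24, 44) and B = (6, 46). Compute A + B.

(6, 7)

(24, 44) + (6, 46). λ = (46 - 44)/(6 - 24) ≡ 2/35 mod 53. 35⁻¹ ≡ 50 (mod 53), so λ ≡ 47.
  x = λ² - 24 - 6 = 2209 - 30 ≡ 6; y = λ·(24 - 6) - 44 ≡ 7. → (6, 7)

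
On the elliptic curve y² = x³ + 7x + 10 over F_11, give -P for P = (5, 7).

(5, 4)

-(5, 7) = (5, -7 mod 11) = (5, 4).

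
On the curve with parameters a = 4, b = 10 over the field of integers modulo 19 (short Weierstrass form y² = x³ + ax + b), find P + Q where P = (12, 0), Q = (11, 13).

(12, 0) + (11, 13). λ = (13 - 0)/(11 - 12) ≡ 13/18 mod 19. 18⁻¹ ≡ 18 (mod 19), so λ ≡ 6.
  x = λ² - 12 - 11 = 36 - 23 ≡ 13; y = λ·(12 - 13) - 0 ≡ 13. → (13, 13)

(13, 13)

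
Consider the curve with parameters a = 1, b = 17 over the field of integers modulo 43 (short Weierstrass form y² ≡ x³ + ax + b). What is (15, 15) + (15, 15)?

tangent at (15, 15): λ = (3·15² + 1)/(2·15) ≡ 31/30. 30⁻¹ ≡ 33 (mod 43), so λ ≡ 31·33 ≡ 34.
  x = λ² - 15 - 15 = 1156 - 30 ≡ 8; y = λ·(15 - 8) - 15 ≡ 8. → (8, 8)

(8, 8)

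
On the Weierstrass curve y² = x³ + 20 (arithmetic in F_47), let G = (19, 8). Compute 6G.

(3, 0)

Repeated addition: build up to 6G.
2G: tangent at (19, 8): λ = (3·19² + 0)/(2·8) ≡ 2/16. 16⁻¹ ≡ 3 (mod 47), so λ ≡ 2·3 ≡ 6.
  x = λ² - 19 - 19 = 36 - 38 ≡ 45; y = λ·(19 - 45) - 8 ≡ 24. → (45, 24)
3G: (45, 24) + (19, 8). λ = (8 - 24)/(19 - 45) ≡ 31/21 mod 47. 21⁻¹ ≡ 9 (mod 47), so λ ≡ 44.
  x = λ² - 45 - 19 = 1936 - 64 ≡ 39; y = λ·(45 - 39) - 24 ≡ 5. → (39, 5)
4G: (39, 5) + (19, 8). λ = (8 - 5)/(19 - 39) ≡ 3/27 mod 47. 27⁻¹ ≡ 7 (mod 47), so λ ≡ 21.
  x = λ² - 39 - 19 = 441 - 58 ≡ 7; y = λ·(39 - 7) - 5 ≡ 9. → (7, 9)
5G: (7, 9) + (19, 8). λ = (8 - 9)/(19 - 7) ≡ 46/12 mod 47. 12⁻¹ ≡ 4 (mod 47) since 12·4 = 48 ≡ 1, so λ ≡ 43.
  x = λ² - 7 - 19 = 1849 - 26 ≡ 37; y = λ·(7 - 37) - 9 ≡ 17. → (37, 17)
6G: (37, 17) + (19, 8). λ = (8 - 17)/(19 - 37) ≡ 38/29 mod 47. 29⁻¹ ≡ 13 (mod 47), so λ ≡ 24.
  x = λ² - 37 - 19 = 576 - 56 ≡ 3; y = λ·(37 - 3) - 17 ≡ 0. → (3, 0)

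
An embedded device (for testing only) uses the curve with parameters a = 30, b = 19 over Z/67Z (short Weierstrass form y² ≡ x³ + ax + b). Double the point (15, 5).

(66, 51)

tangent at (15, 5): λ = (3·15² + 30)/(2·5) ≡ 35/10. 10⁻¹ ≡ 47 (mod 67), so λ ≡ 35·47 ≡ 37.
  x = λ² - 15 - 15 = 1369 - 30 ≡ 66; y = λ·(15 - 66) - 5 ≡ 51. → (66, 51)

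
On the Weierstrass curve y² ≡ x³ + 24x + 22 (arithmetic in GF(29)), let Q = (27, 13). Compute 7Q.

(11, 14)

Double-and-add on 7 = (111)₂. Start with Q = (27, 13) for the leading 1-bit.
double: tangent at (27, 13): λ = (3·27² + 24)/(2·13) ≡ 7/26. 26⁻¹ ≡ 19 (mod 29) since 26·19 = 494 ≡ 1, so λ ≡ 7·19 ≡ 17.
  x = λ² - 27 - 27 = 289 - 54 ≡ 3; y = λ·(27 - 3) - 13 ≡ 18. → (3, 18)
add Q: (3, 18) + (27, 13). λ = (13 - 18)/(27 - 3) ≡ 24/24 mod 29. 24⁻¹ ≡ 23 (mod 29), so λ ≡ 1.
  x = λ² - 3 - 27 = 1 - 30 ≡ 0; y = λ·(3 - 0) - 18 ≡ 14. → (0, 14)
double: tangent at (0, 14): λ = (3·0² + 24)/(2·14) ≡ 24/28. 28⁻¹ ≡ 28 (mod 29), so λ ≡ 24·28 ≡ 5.
  x = λ² - 0 - 0 = 25 - 0 ≡ 25; y = λ·(0 - 25) - 14 ≡ 6. → (25, 6)
add Q: (25, 6) + (27, 13). λ = (13 - 6)/(27 - 25) ≡ 7/2 mod 29. 2⁻¹ ≡ 15 (mod 29), so λ ≡ 18.
  x = λ² - 25 - 27 = 324 - 52 ≡ 11; y = λ·(25 - 11) - 6 ≡ 14. → (11, 14)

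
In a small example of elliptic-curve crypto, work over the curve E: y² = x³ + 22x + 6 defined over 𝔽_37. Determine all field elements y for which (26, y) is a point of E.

none

x³ + 22x + 6 = 18154 ≡ 24 (mod 37).
24 is a non-residue mod 37; no y exists.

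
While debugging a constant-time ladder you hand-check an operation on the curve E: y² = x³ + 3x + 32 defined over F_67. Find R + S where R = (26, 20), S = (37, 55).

(18, 42)

(26, 20) + (37, 55). λ = (55 - 20)/(37 - 26) ≡ 35/11 mod 67. 11⁻¹ ≡ 61 (mod 67) since 11·61 = 671 ≡ 1, so λ ≡ 58.
  x = λ² - 26 - 37 = 3364 - 63 ≡ 18; y = λ·(26 - 18) - 20 ≡ 42. → (18, 42)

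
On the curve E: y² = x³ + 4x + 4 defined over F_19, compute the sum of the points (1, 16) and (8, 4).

(11, 12)

(1, 16) + (8, 4). λ = (4 - 16)/(8 - 1) ≡ 7/7 mod 19. 7⁻¹ ≡ 11 (mod 19), so λ ≡ 1.
  x = λ² - 1 - 8 = 1 - 9 ≡ 11; y = λ·(1 - 11) - 16 ≡ 12. → (11, 12)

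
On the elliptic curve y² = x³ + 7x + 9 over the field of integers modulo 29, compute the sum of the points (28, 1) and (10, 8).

(24, 20)

(28, 1) + (10, 8). λ = (8 - 1)/(10 - 28) ≡ 7/11 mod 29. 11⁻¹ ≡ 8 (mod 29), so λ ≡ 27.
  x = λ² - 28 - 10 = 729 - 38 ≡ 24; y = λ·(28 - 24) - 1 ≡ 20. → (24, 20)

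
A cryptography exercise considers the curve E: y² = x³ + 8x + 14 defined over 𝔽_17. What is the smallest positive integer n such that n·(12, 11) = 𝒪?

2P: tangent at (12, 11): λ = (3·12² + 8)/(2·11) ≡ 15/5. 5⁻¹ ≡ 7 (mod 17), so λ ≡ 15·7 ≡ 3.
  x = λ² - 12 - 12 = 9 - 24 ≡ 2; y = λ·(12 - 2) - 11 ≡ 2. → (2, 2)
3P: (2, 2) + (12, 11). λ = (11 - 2)/(12 - 2) ≡ 9/10 mod 17. 10⁻¹ ≡ 12 (mod 17), so λ ≡ 6.
  x = λ² - 2 - 12 = 36 - 14 ≡ 5; y = λ·(2 - 5) - 2 ≡ 14. → (5, 14)
4P: (5, 14) + (12, 11). λ = (11 - 14)/(12 - 5) ≡ 14/7 mod 17. 7⁻¹ ≡ 5 (mod 17) since 7·5 = 35 ≡ 1, so λ ≡ 2.
  x = λ² - 5 - 12 = 4 - 17 ≡ 4; y = λ·(5 - 4) - 14 ≡ 5. → (4, 5)
5P: (4, 5) + (12, 11). λ = (11 - 5)/(12 - 4) ≡ 6/8 mod 17. 8⁻¹ ≡ 15 (mod 17) since 8·15 = 120 ≡ 1, so λ ≡ 5.
  x = λ² - 4 - 12 = 25 - 16 ≡ 9; y = λ·(4 - 9) - 5 ≡ 4. → (9, 4)
6P: (9, 4) + (12, 11). λ = (11 - 4)/(12 - 9) ≡ 7/3 mod 17. 3⁻¹ ≡ 6 (mod 17) since 3·6 = 18 ≡ 1, so λ ≡ 8.
  x = λ² - 9 - 12 = 64 - 21 ≡ 9; y = λ·(9 - 9) - 4 ≡ 13. → (9, 13)
7P: (9, 13) + (12, 11). λ = (11 - 13)/(12 - 9) ≡ 15/3 mod 17. 3⁻¹ ≡ 6 (mod 17), so λ ≡ 5.
  x = λ² - 9 - 12 = 25 - 21 ≡ 4; y = λ·(9 - 4) - 13 ≡ 12. → (4, 12)
8P: (4, 12) + (12, 11). λ = (11 - 12)/(12 - 4) ≡ 16/8 mod 17. 8⁻¹ ≡ 15 (mod 17) since 8·15 = 120 ≡ 1, so λ ≡ 2.
  x = λ² - 4 - 12 = 4 - 16 ≡ 5; y = λ·(4 - 5) - 12 ≡ 3. → (5, 3)
9P: (5, 3) + (12, 11). λ = (11 - 3)/(12 - 5) ≡ 8/7 mod 17. 7⁻¹ ≡ 5 (mod 17) since 7·5 = 35 ≡ 1, so λ ≡ 6.
  x = λ² - 5 - 12 = 36 - 17 ≡ 2; y = λ·(5 - 2) - 3 ≡ 15. → (2, 15)
10P: (2, 15) + (12, 11). λ = (11 - 15)/(12 - 2) ≡ 13/10 mod 17. 10⁻¹ ≡ 12 (mod 17) since 10·12 = 120 ≡ 1, so λ ≡ 3.
  x = λ² - 2 - 12 = 9 - 14 ≡ 12; y = λ·(2 - 12) - 15 ≡ 6. → (12, 6)
11P: (12, 6) + (12, 11): same x and y₁ ≡ -y₂, so the sum is 𝒪.
11P = 𝒪, so the order is 11.

11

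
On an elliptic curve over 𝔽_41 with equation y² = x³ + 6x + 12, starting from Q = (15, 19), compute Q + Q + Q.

(22, 3)

Repeated addition: build up to 3Q.
2Q: tangent at (15, 19): λ = (3·15² + 6)/(2·19) ≡ 25/38. 38⁻¹ ≡ 27 (mod 41) since 38·27 = 1026 ≡ 1, so λ ≡ 25·27 ≡ 19.
  x = λ² - 15 - 15 = 361 - 30 ≡ 3; y = λ·(15 - 3) - 19 ≡ 4. → (3, 4)
3Q: (3, 4) + (15, 19). λ = (19 - 4)/(15 - 3) ≡ 15/12 mod 41. 12⁻¹ ≡ 24 (mod 41) since 12·24 = 288 ≡ 1, so λ ≡ 32.
  x = λ² - 3 - 15 = 1024 - 18 ≡ 22; y = λ·(3 - 22) - 4 ≡ 3. → (22, 3)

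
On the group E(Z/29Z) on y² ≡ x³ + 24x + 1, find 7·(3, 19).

(14, 23)

Write P = (3, 19).
Repeated addition: build up to 7P.
2P: tangent at (3, 19): λ = (3·3² + 24)/(2·19) ≡ 22/9. 9⁻¹ ≡ 13 (mod 29), so λ ≡ 22·13 ≡ 25.
  x = λ² - 3 - 3 = 625 - 6 ≡ 10; y = λ·(3 - 10) - 19 ≡ 9. → (10, 9)
3P: (10, 9) + (3, 19). λ = (19 - 9)/(3 - 10) ≡ 10/22 mod 29. 22⁻¹ ≡ 4 (mod 29) since 22·4 = 88 ≡ 1, so λ ≡ 11.
  x = λ² - 10 - 3 = 121 - 13 ≡ 21; y = λ·(10 - 21) - 9 ≡ 15. → (21, 15)
4P: (21, 15) + (3, 19). λ = (19 - 15)/(3 - 21) ≡ 4/11 mod 29. 11⁻¹ ≡ 8 (mod 29) since 11·8 = 88 ≡ 1, so λ ≡ 3.
  x = λ² - 21 - 3 = 9 - 24 ≡ 14; y = λ·(21 - 14) - 15 ≡ 6. → (14, 6)
5P: (14, 6) + (3, 19). λ = (19 - 6)/(3 - 14) ≡ 13/18 mod 29. 18⁻¹ ≡ 21 (mod 29) since 18·21 = 378 ≡ 1, so λ ≡ 12.
  x = λ² - 14 - 3 = 144 - 17 ≡ 11; y = λ·(14 - 11) - 6 ≡ 1. → (11, 1)
6P: (11, 1) + (3, 19). λ = (19 - 1)/(3 - 11) ≡ 18/21 mod 29. 21⁻¹ ≡ 18 (mod 29) since 21·18 = 378 ≡ 1, so λ ≡ 5.
  x = λ² - 11 - 3 = 25 - 14 ≡ 11; y = λ·(11 - 11) - 1 ≡ 28. → (11, 28)
7P: (11, 28) + (3, 19). λ = (19 - 28)/(3 - 11) ≡ 20/21 mod 29. 21⁻¹ ≡ 18 (mod 29), so λ ≡ 12.
  x = λ² - 11 - 3 = 144 - 14 ≡ 14; y = λ·(11 - 14) - 28 ≡ 23. → (14, 23)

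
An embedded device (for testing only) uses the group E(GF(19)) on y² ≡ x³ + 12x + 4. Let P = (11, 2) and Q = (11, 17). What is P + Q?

The two points share x = 11 and their y-coordinates satisfy 2 + 17 ≡ 0 (mod 19), so they are inverses. Their sum is ∞.

O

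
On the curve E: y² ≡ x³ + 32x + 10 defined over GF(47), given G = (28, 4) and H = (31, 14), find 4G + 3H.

(28, 43)

First 4G:
Double-and-add on 4 = (100)₂. Start with G = (28, 4) for the leading 1-bit.
double: tangent at (28, 4): λ = (3·28² + 32)/(2·4) ≡ 34/8. 8⁻¹ ≡ 6 (mod 47), so λ ≡ 34·6 ≡ 16.
  x = λ² - 28 - 28 = 256 - 56 ≡ 12; y = λ·(28 - 12) - 4 ≡ 17. → (12, 17)
double: tangent at (12, 17): λ = (3·12² + 32)/(2·17) ≡ 41/34. 34⁻¹ ≡ 18 (mod 47), so λ ≡ 41·18 ≡ 33.
  x = λ² - 12 - 12 = 1089 - 24 ≡ 31; y = λ·(12 - 31) - 17 ≡ 14. → (31, 14)
4G = (31, 14).
Next 3H:
Repeated addition: build up to 3H.
2H: tangent at (31, 14): λ = (3·31² + 32)/(2·14) ≡ 1/28. 28⁻¹ ≡ 42 (mod 47) since 28·42 = 1176 ≡ 1, so λ ≡ 1·42 ≡ 42.
  x = λ² - 31 - 31 = 1764 - 62 ≡ 10; y = λ·(31 - 10) - 14 ≡ 22. → (10, 22)
3H: (10, 22) + (31, 14). λ = (14 - 22)/(31 - 10) ≡ 39/21 mod 47. 21⁻¹ ≡ 9 (mod 47), so λ ≡ 22.
  x = λ² - 10 - 31 = 484 - 41 ≡ 20; y = λ·(10 - 20) - 22 ≡ 40. → (20, 40)
3H = (20, 40).
Finally 4G + 3H:
(31, 14) + (20, 40). λ = (40 - 14)/(20 - 31) ≡ 26/36 mod 47. 36⁻¹ ≡ 17 (mod 47), so λ ≡ 19.
  x = λ² - 31 - 20 = 361 - 51 ≡ 28; y = λ·(31 - 28) - 14 ≡ 43. → (28, 43)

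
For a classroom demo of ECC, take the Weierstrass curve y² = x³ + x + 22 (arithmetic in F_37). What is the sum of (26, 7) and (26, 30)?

The two points share x = 26 and their y-coordinates satisfy 7 + 30 ≡ 0 (mod 37), so they are inverses. Their sum is ∞.

O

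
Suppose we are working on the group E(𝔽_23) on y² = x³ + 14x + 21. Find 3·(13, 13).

Write G = (13, 13).
Repeated addition: build up to 3G.
2G: tangent at (13, 13): λ = (3·13² + 14)/(2·13) ≡ 15/3. 3⁻¹ ≡ 8 (mod 23), so λ ≡ 15·8 ≡ 5.
  x = λ² - 13 - 13 = 25 - 26 ≡ 22; y = λ·(13 - 22) - 13 ≡ 11. → (22, 11)
3G: (22, 11) + (13, 13). λ = (13 - 11)/(13 - 22) ≡ 2/14 mod 23. 14⁻¹ ≡ 5 (mod 23), so λ ≡ 10.
  x = λ² - 22 - 13 = 100 - 35 ≡ 19; y = λ·(22 - 19) - 11 ≡ 19. → (19, 19)

(19, 19)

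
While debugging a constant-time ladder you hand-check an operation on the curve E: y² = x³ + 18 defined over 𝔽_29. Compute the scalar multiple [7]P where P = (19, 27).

(19, 27)

Repeated addition: build up to 7P.
2P: tangent at (19, 27): λ = (3·19² + 0)/(2·27) ≡ 10/25. 25⁻¹ ≡ 7 (mod 29) since 25·7 = 175 ≡ 1, so λ ≡ 10·7 ≡ 12.
  x = λ² - 19 - 19 = 144 - 38 ≡ 19; y = λ·(19 - 19) - 27 ≡ 2. → (19, 2)
3P: (19, 2) + (19, 27): same x and y₁ ≡ -y₂, so the sum is O.
4P: O + (19, 27) = (19, 27) (identity).
5P: tangent at (19, 27): λ = (3·19² + 0)/(2·27) ≡ 10/25. 25⁻¹ ≡ 7 (mod 29), so λ ≡ 10·7 ≡ 12.
  x = λ² - 19 - 19 = 144 - 38 ≡ 19; y = λ·(19 - 19) - 27 ≡ 2. → (19, 2)
6P: (19, 2) + (19, 27): same x and y₁ ≡ -y₂, so the sum is O.
7P: O + (19, 27) = (19, 27) (identity).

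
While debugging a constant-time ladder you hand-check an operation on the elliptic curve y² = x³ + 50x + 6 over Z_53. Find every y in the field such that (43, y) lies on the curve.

x³ + 50x + 6 = 81663 ≡ 43 (mod 53).
Square roots of 43 mod 53: 19 and 34 (since 19² = 361 ≡ 43).

19, 34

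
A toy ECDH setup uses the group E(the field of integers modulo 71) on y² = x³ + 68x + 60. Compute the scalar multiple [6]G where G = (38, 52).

(6, 20)

Double-and-add on 6 = (110)₂. Start with G = (38, 52) for the leading 1-bit.
double: tangent at (38, 52): λ = (3·38² + 68)/(2·52) ≡ 69/33. 33⁻¹ ≡ 28 (mod 71) since 33·28 = 924 ≡ 1, so λ ≡ 69·28 ≡ 15.
  x = λ² - 38 - 38 = 225 - 76 ≡ 7; y = λ·(38 - 7) - 52 ≡ 58. → (7, 58)
add G: (7, 58) + (38, 52). λ = (52 - 58)/(38 - 7) ≡ 65/31 mod 71. 31⁻¹ ≡ 55 (mod 71) since 31·55 = 1705 ≡ 1, so λ ≡ 25.
  x = λ² - 7 - 38 = 625 - 45 ≡ 12; y = λ·(7 - 12) - 58 ≡ 30. → (12, 30)
double: tangent at (12, 30): λ = (3·12² + 68)/(2·30) ≡ 3/60. 60⁻¹ ≡ 58 (mod 71), so λ ≡ 3·58 ≡ 32.
  x = λ² - 12 - 12 = 1024 - 24 ≡ 6; y = λ·(12 - 6) - 30 ≡ 20. → (6, 20)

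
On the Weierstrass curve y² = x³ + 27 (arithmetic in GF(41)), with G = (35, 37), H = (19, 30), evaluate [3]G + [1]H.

First 3G:
Repeated addition: build up to 3G.
2G: tangent at (35, 37): λ = (3·35² + 0)/(2·37) ≡ 26/33. 33⁻¹ ≡ 5 (mod 41), so λ ≡ 26·5 ≡ 7.
  x = λ² - 35 - 35 = 49 - 70 ≡ 20; y = λ·(35 - 20) - 37 ≡ 27. → (20, 27)
3G: (20, 27) + (35, 37). λ = (37 - 27)/(35 - 20) ≡ 10/15 mod 41. 15⁻¹ ≡ 11 (mod 41), so λ ≡ 28.
  x = λ² - 20 - 35 = 784 - 55 ≡ 32; y = λ·(20 - 32) - 27 ≡ 6. → (32, 6)
3G = (32, 6).
Finally 3G + H:
(32, 6) + (19, 30). λ = (30 - 6)/(19 - 32) ≡ 24/28 mod 41. 28⁻¹ ≡ 22 (mod 41), so λ ≡ 36.
  x = λ² - 32 - 19 = 1296 - 51 ≡ 15; y = λ·(32 - 15) - 6 ≡ 32. → (15, 32)

(15, 32)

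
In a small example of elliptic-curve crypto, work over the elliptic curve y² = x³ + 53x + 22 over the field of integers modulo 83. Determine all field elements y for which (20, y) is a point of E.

x³ + 53x + 22 = 9082 ≡ 35 (mod 83).
35 is a non-residue mod 83; no y exists.

none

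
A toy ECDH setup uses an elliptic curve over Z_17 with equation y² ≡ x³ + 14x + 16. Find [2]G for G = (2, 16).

tangent at (2, 16): λ = (3·2² + 14)/(2·16) ≡ 9/15. 15⁻¹ ≡ 8 (mod 17) since 15·8 = 120 ≡ 1, so λ ≡ 9·8 ≡ 4.
  x = λ² - 2 - 2 = 16 - 4 ≡ 12; y = λ·(2 - 12) - 16 ≡ 12. → (12, 12)

(12, 12)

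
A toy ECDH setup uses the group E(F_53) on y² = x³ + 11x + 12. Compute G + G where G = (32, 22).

(43, 42)

tangent at (32, 22): λ = (3·32² + 11)/(2·22) ≡ 9/44. 44⁻¹ ≡ 47 (mod 53) since 44·47 = 2068 ≡ 1, so λ ≡ 9·47 ≡ 52.
  x = λ² - 32 - 32 = 2704 - 64 ≡ 43; y = λ·(32 - 43) - 22 ≡ 42. → (43, 42)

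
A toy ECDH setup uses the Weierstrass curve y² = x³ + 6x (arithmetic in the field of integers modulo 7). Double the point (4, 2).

(1, 0)

tangent at (4, 2): λ = (3·4² + 6)/(2·2) ≡ 5/4. 4⁻¹ ≡ 2 (mod 7), so λ ≡ 5·2 ≡ 3.
  x = λ² - 4 - 4 = 9 - 8 ≡ 1; y = λ·(4 - 1) - 2 ≡ 0. → (1, 0)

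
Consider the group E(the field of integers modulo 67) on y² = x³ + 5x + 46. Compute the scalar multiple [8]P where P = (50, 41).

Repeated addition: build up to 8P.
2P: tangent at (50, 41): λ = (3·50² + 5)/(2·41) ≡ 1/15. 15⁻¹ ≡ 9 (mod 67) since 15·9 = 135 ≡ 1, so λ ≡ 1·9 ≡ 9.
  x = λ² - 50 - 50 = 81 - 100 ≡ 48; y = λ·(50 - 48) - 41 ≡ 44. → (48, 44)
3P: (48, 44) + (50, 41). λ = (41 - 44)/(50 - 48) ≡ 64/2 mod 67. 2⁻¹ ≡ 34 (mod 67) since 2·34 = 68 ≡ 1, so λ ≡ 32.
  x = λ² - 48 - 50 = 1024 - 98 ≡ 55; y = λ·(48 - 55) - 44 ≡ 0. → (55, 0)
4P: (55, 0) + (50, 41). λ = (41 - 0)/(50 - 55) ≡ 41/62 mod 67. 62⁻¹ ≡ 40 (mod 67), so λ ≡ 32.
  x = λ² - 55 - 50 = 1024 - 105 ≡ 48; y = λ·(55 - 48) - 0 ≡ 23. → (48, 23)
5P: (48, 23) + (50, 41). λ = (41 - 23)/(50 - 48) ≡ 18/2 mod 67. 2⁻¹ ≡ 34 (mod 67), so λ ≡ 9.
  x = λ² - 48 - 50 = 81 - 98 ≡ 50; y = λ·(48 - 50) - 23 ≡ 26. → (50, 26)
6P: (50, 26) + (50, 41): same x and y₁ ≡ -y₂, so the sum is the point at infinity.
7P: the point at infinity + (50, 41) = (50, 41) (identity).
8P: tangent at (50, 41): λ = (3·50² + 5)/(2·41) ≡ 1/15. 15⁻¹ ≡ 9 (mod 67) since 15·9 = 135 ≡ 1, so λ ≡ 1·9 ≡ 9.
  x = λ² - 50 - 50 = 81 - 100 ≡ 48; y = λ·(50 - 48) - 41 ≡ 44. → (48, 44)

(48, 44)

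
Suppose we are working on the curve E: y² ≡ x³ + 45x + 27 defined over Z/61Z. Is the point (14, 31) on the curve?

yes

y² = 31² ≡ 46; x³ + 45x + 27 = 3401 ≡ 46 (mod 61). 46 = 46.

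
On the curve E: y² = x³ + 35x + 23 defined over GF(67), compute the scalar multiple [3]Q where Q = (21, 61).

(64, 5)

Repeated addition: build up to 3Q.
2Q: tangent at (21, 61): λ = (3·21² + 35)/(2·61) ≡ 18/55. 55⁻¹ ≡ 39 (mod 67) since 55·39 = 2145 ≡ 1, so λ ≡ 18·39 ≡ 32.
  x = λ² - 21 - 21 = 1024 - 42 ≡ 44; y = λ·(21 - 44) - 61 ≡ 7. → (44, 7)
3Q: (44, 7) + (21, 61). λ = (61 - 7)/(21 - 44) ≡ 54/44 mod 67. 44⁻¹ ≡ 32 (mod 67) since 44·32 = 1408 ≡ 1, so λ ≡ 53.
  x = λ² - 44 - 21 = 2809 - 65 ≡ 64; y = λ·(44 - 64) - 7 ≡ 5. → (64, 5)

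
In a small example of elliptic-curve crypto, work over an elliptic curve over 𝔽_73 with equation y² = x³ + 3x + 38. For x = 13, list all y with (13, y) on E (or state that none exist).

x³ + 3x + 38 = 2274 ≡ 11 (mod 73).
11 is a non-residue mod 73; no y exists.

none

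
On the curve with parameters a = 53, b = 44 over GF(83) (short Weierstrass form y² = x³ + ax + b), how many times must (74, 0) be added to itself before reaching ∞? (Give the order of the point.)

2P: (74, 0) + (74, 0): same x and y₁ ≡ -y₂, so the sum is ∞.
2P = ∞, so the order is 2.

2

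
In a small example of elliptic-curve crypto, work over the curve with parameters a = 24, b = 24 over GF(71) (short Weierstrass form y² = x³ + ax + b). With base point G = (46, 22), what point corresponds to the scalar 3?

(50, 25)

Repeated addition: build up to 3G.
2G: tangent at (46, 22): λ = (3·46² + 24)/(2·22) ≡ 53/44. 44⁻¹ ≡ 21 (mod 71) since 44·21 = 924 ≡ 1, so λ ≡ 53·21 ≡ 48.
  x = λ² - 46 - 46 = 2304 - 92 ≡ 11; y = λ·(46 - 11) - 22 ≡ 25. → (11, 25)
3G: (11, 25) + (46, 22). λ = (22 - 25)/(46 - 11) ≡ 68/35 mod 71. 35⁻¹ ≡ 69 (mod 71), so λ ≡ 6.
  x = λ² - 11 - 46 = 36 - 57 ≡ 50; y = λ·(11 - 50) - 25 ≡ 25. → (50, 25)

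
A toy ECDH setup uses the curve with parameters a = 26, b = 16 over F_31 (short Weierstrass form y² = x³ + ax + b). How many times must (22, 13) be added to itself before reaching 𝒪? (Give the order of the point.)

2P: tangent at (22, 13): λ = (3·22² + 26)/(2·13) ≡ 21/26. 26⁻¹ ≡ 6 (mod 31), so λ ≡ 21·6 ≡ 2.
  x = λ² - 22 - 22 = 4 - 44 ≡ 22; y = λ·(22 - 22) - 13 ≡ 18. → (22, 18)
3P: (22, 18) + (22, 13): same x and y₁ ≡ -y₂, so the sum is 𝒪.
3P = 𝒪, so the order is 3.

3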